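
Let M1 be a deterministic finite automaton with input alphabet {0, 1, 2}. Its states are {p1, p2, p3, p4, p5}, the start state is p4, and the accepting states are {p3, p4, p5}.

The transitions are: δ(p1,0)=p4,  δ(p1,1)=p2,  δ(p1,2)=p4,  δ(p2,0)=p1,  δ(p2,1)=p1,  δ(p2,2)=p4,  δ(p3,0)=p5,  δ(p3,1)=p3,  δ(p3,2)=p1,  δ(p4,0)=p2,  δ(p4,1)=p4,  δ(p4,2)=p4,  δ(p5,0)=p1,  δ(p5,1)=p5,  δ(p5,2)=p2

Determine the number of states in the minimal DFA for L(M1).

First remove the unreachable states {p3,p5}; 3 states remain.
Initial partition by acceptance: {p4} | {p1,p2}.
Refine {p1,p2} on symbol 0: members go to different blocks, giving {p1} and {p2}.
The partition is now stable with 3 blocks: {p4} | {p1} | {p2}.

3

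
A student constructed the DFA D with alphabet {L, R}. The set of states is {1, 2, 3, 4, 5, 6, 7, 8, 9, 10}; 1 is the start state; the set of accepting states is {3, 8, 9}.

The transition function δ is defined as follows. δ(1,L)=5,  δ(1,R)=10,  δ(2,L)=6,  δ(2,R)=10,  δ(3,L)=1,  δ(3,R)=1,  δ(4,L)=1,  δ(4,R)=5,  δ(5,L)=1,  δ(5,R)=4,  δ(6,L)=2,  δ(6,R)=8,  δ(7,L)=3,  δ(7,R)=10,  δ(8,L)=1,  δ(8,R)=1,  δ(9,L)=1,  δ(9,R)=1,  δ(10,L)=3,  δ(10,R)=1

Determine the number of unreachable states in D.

Starting at 1 and following transitions, the reachable set is {1, 3, 4, 5, 10}. That leaves 2, 6, 7, 8, 9 unreachable — 5 in total.

5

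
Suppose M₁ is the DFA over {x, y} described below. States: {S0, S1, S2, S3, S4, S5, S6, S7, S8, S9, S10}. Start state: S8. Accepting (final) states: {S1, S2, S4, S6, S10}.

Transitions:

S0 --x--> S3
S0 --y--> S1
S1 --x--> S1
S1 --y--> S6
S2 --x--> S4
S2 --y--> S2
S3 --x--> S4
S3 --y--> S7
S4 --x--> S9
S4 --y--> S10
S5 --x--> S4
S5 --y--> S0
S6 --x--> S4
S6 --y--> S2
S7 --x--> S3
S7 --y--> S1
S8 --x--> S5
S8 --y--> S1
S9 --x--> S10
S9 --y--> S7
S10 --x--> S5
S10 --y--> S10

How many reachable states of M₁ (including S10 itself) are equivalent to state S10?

2

Every state is reachable, so we keep all 11.
P0 = {S1,S2,S4,S6,S10} | {S0,S3,S5,S7,S8,S9}.
Refine {S1,S2,S4,S6,S10} on symbol x: members go to different blocks, giving {S1,S2,S6} and {S4,S10}.
Split {S1,S2,S6} by δ(·,x) → {S2,S6} and {S1}.
Split {S0,S3,S5,S7,S8,S9} by δ(·,x) → {S0,S7,S8} and {S3,S5,S9}.
No further refinement is possible. Final partition (5 blocks): {S2,S6} | {S0,S7,S8} | {S4,S10} | {S1} | {S3,S5,S9}.
The equivalence class containing S10 is {S4,S10}, of size 2.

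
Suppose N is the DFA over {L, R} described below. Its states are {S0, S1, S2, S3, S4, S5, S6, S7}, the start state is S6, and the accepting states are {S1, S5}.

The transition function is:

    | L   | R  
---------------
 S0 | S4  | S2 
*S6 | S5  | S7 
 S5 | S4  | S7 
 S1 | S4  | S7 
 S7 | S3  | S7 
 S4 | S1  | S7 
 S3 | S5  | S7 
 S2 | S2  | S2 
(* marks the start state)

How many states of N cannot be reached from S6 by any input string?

Starting at S6 and following transitions, the reachable set is {S1, S3, S4, S5, S6, S7}. That leaves S0, S2 unreachable — 2 in total.

2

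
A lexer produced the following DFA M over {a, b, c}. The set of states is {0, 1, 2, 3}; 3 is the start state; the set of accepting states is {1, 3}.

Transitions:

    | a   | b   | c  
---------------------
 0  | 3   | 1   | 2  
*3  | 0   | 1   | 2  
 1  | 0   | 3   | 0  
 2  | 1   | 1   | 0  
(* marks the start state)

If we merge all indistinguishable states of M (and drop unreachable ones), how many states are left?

Start with accepting vs non-accepting: {1,3} | {0,2}.
Stable partition: {1,3} | {0,2} — 2 equivalence classes.

2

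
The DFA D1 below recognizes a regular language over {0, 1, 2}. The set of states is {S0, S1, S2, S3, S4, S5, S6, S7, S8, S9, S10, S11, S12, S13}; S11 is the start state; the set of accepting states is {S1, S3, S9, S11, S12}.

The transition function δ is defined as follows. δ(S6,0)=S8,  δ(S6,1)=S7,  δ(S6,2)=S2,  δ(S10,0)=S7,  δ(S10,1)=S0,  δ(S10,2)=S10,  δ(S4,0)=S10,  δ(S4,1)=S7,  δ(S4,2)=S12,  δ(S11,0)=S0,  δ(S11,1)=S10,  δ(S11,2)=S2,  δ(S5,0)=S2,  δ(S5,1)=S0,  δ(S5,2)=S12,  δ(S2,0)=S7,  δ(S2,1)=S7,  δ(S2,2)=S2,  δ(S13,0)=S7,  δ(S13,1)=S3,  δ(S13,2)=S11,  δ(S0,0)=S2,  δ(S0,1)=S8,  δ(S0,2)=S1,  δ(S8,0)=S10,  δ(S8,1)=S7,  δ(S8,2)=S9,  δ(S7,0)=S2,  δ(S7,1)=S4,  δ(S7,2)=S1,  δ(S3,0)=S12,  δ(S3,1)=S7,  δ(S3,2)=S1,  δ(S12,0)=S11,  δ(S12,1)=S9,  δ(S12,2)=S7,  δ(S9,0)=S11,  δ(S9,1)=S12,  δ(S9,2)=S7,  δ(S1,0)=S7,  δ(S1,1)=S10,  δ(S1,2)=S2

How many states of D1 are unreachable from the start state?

Starting at S11 and following transitions, the reachable set is {S0, S1, S2, S4, S7, S8, S9, S10, S11, S12}. That leaves S3, S5, S6, S13 unreachable — 4 in total.

4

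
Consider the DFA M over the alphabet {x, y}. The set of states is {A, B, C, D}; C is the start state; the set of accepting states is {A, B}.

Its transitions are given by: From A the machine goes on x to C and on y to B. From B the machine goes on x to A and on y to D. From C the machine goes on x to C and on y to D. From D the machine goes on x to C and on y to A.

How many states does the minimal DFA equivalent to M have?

4

Every state is reachable, so we keep all 4.
Start with accepting vs non-accepting: {A,B} | {C,D}.
Refine {A,B} on symbol x: members go to different blocks, giving {A} and {B}.
Refine {C,D} on symbol y: members go to different blocks, giving {C} and {D}.
No further refinement is possible. Final partition (4 blocks): {A} | {C} | {B} | {D}.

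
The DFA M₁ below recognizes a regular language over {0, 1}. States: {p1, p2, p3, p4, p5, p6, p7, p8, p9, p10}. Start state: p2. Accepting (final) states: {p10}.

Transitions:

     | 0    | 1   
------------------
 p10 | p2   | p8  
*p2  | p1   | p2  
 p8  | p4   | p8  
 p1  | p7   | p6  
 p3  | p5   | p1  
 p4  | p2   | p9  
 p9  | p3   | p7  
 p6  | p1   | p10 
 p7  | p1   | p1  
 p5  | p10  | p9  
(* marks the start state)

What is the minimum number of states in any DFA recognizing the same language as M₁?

Every state is reachable, so we keep all 10.
Start with accepting vs non-accepting: {p10} | {p1,p2,p3,p4,p5,p6,p7,p8,p9}.
Split {p1,p2,p3,p4,p5,p6,p7,p8,p9} by δ(·,0) → {p1,p2,p3,p4,p6,p7,p8,p9} and {p5}.
On input 0, block {p1,p2,p3,p4,p6,p7,p8,p9} splits into {p1,p2,p4,p6,p7,p8,p9} and {p3}.
On input 0, block {p1,p2,p4,p6,p7,p8,p9} splits into {p1,p2,p4,p6,p7,p8} and {p9}.
On input 1, block {p1,p2,p4,p6,p7,p8} splits into {p1,p2,p7,p8} and {p4} and {p6}.
Split {p1,p2,p7,p8} by δ(·,0) → {p1,p2,p7} and {p8}.
Refine {p1,p2,p7} on symbol 1: members go to different blocks, giving {p2,p7} and {p1}.
On input 1, block {p2,p7} splits into {p2} and {p7}.
No further refinement is possible. Final partition (10 blocks): {p10} | {p2} | {p5} | {p3} | {p9} | {p4} | {p6} | {p8} | {p1} | {p7}.

10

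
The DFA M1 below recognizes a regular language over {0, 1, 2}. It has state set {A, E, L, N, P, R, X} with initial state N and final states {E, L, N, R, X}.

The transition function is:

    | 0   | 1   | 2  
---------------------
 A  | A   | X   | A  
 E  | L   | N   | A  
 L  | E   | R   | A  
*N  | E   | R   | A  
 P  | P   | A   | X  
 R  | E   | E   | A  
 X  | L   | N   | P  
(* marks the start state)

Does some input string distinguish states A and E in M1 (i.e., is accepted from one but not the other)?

All states are reachable from the start state.
Start with accepting vs non-accepting: {E,L,N,R,X} | {A,P}.
Split {A,P} by δ(·,1) → {A} and {P}.
Split {E,L,N,R,X} by δ(·,2) → {E,L,N,R} and {X}.
The partition is now stable with 4 blocks: {E,L,N,R} | {A} | {P} | {X}.
A and E end up in different blocks, so they are distinguishable. For instance, the string 'ε' is accepted from only E.

Yes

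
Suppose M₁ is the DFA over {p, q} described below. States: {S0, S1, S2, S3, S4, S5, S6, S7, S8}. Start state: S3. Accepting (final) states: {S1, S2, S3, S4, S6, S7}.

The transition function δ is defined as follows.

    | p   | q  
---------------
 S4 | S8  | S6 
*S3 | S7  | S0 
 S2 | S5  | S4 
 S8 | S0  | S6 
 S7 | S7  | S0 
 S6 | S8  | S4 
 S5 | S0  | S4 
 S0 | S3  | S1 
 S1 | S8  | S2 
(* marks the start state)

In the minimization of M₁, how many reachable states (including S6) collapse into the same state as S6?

4

All states are reachable from the start state.
Start with accepting vs non-accepting: {S1,S2,S3,S4,S6,S7} | {S0,S5,S8}.
Split {S1,S2,S3,S4,S6,S7} by δ(·,p) → {S1,S2,S4,S6} and {S3,S7}.
Split {S0,S5,S8} by δ(·,p) → {S5,S8} and {S0}.
The partition is now stable with 4 blocks: {S1,S2,S4,S6} | {S5,S8} | {S3,S7} | {S0}.
State S6 belongs to the block {S1,S2,S4,S6}, which has 4 states.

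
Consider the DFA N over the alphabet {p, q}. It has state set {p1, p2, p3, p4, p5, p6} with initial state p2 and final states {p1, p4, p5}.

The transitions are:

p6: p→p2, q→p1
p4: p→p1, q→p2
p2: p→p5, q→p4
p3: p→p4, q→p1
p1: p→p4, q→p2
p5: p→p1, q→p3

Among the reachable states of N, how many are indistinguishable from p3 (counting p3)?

2

States {p6} cannot be reached from the start state, so discard them.
Start with accepting vs non-accepting: {p1,p4,p5} | {p2,p3}.
The partition is now stable with 2 blocks: {p1,p4,p5} | {p2,p3}.
State p3 belongs to the block {p2,p3}, which has 2 states.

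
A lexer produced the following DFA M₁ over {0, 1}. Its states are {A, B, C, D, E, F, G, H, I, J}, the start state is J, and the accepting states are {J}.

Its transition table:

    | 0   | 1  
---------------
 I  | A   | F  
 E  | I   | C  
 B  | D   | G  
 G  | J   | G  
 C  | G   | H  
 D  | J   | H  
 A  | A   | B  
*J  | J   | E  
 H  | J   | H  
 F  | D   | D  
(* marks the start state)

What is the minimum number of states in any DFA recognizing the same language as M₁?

Every state is reachable, so we keep all 10.
Initial partition by acceptance: {J} | {A,B,C,D,E,F,G,H,I}.
On input 0, block {A,B,C,D,E,F,G,H,I} splits into {A,B,C,E,F,I} and {D,G,H}.
On input 0, block {A,B,C,E,F,I} splits into {A,E,I} and {B,C,F}.
Stable partition: {J} | {A,E,I} | {D,G,H} | {B,C,F} — 4 equivalence classes.

4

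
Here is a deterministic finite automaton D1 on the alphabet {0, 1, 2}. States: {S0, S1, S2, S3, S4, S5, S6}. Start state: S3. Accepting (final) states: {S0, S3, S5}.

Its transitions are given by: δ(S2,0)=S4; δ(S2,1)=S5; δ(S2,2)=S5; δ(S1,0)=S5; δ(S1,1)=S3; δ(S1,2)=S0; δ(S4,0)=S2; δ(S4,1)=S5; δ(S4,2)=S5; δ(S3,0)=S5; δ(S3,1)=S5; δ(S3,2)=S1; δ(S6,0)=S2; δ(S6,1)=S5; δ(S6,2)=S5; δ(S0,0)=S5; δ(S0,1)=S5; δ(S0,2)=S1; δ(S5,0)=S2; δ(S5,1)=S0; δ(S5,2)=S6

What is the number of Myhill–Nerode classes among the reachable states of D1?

4

Start with accepting vs non-accepting: {S0,S3,S5} | {S1,S2,S4,S6}.
Refine {S0,S3,S5} on symbol 0: members go to different blocks, giving {S0,S3} and {S5}.
Refine {S1,S2,S4,S6} on symbol 0: members go to different blocks, giving {S2,S4,S6} and {S1}.
Stable partition: {S0,S3} | {S2,S4,S6} | {S5} | {S1} — 4 equivalence classes.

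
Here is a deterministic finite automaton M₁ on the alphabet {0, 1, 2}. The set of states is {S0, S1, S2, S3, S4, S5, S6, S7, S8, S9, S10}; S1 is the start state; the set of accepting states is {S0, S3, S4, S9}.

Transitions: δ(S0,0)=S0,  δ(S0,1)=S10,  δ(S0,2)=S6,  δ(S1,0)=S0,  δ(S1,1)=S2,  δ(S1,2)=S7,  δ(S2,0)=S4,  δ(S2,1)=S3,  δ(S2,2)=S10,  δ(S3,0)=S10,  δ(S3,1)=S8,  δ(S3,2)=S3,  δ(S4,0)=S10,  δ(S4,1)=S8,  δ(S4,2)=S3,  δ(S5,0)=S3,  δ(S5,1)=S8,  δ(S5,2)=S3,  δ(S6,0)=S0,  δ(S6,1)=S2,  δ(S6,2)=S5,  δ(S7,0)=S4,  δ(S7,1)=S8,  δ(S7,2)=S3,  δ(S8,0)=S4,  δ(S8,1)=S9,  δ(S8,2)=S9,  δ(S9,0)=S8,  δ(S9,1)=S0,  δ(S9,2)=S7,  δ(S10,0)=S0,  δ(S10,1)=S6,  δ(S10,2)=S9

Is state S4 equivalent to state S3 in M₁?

P0 = {S0,S3,S4,S9} | {S1,S2,S5,S6,S7,S8,S10}.
Refine {S0,S3,S4,S9} on symbol 0: members go to different blocks, giving {S3,S4,S9} and {S0}.
Refine {S3,S4,S9} on symbol 1: members go to different blocks, giving {S3,S4} and {S9}.
Refine {S1,S2,S5,S6,S7,S8,S10} on symbol 0: members go to different blocks, giving {S2,S5,S7,S8} and {S1,S6,S10}.
Split {S2,S5,S7,S8} by δ(·,1) → {S5,S7} and {S2} and {S8}.
Split {S1,S6,S10} by δ(·,1) → {S1,S6} and {S10}.
The partition is now stable with 8 blocks: {S3,S4} | {S5,S7} | {S0} | {S9} | {S1,S6} | {S2} | {S8} | {S10}.
S4 and S3 lie in the same block of the stable partition, so they are equivalent — no string distinguishes them.

Yes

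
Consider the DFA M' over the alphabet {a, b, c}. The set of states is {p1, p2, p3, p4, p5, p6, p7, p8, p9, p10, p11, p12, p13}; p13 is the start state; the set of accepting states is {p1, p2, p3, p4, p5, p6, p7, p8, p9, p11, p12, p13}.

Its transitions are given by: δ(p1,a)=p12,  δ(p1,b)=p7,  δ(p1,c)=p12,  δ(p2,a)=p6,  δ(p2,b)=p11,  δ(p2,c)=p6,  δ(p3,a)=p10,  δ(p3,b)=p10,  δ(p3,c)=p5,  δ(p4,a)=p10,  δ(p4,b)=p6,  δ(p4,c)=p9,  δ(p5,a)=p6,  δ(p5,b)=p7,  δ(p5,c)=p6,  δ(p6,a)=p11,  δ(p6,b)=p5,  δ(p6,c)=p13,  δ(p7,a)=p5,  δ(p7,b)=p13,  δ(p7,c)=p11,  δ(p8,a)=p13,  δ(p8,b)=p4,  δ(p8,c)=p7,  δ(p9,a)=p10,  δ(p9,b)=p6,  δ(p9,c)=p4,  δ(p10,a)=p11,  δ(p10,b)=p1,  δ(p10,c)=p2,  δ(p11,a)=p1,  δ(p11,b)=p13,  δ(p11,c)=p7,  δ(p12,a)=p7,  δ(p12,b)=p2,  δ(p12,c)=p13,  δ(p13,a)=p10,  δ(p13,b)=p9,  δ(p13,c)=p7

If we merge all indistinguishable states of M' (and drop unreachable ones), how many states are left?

First remove the unreachable states {p3,p8}; 11 states remain.
Start with accepting vs non-accepting: {p1,p2,p4,p5,p6,p7,p9,p11,p12,p13} | {p10}.
On input a, block {p1,p2,p4,p5,p6,p7,p9,p11,p12,p13} splits into {p1,p2,p5,p6,p7,p11,p12} and {p4,p9,p13}.
Refine {p1,p2,p5,p6,p7,p11,p12} on symbol b: members go to different blocks, giving {p1,p2,p5,p6,p12} and {p7,p11}.
Refine {p1,p2,p5,p6,p12} on symbol a: members go to different blocks, giving {p1,p2,p5} and {p6,p12}.
Refine {p4,p9,p13} on symbol b: members go to different blocks, giving {p4,p9} and {p13}.
The partition is now stable with 6 blocks: {p1,p2,p5} | {p10} | {p4,p9} | {p7,p11} | {p6,p12} | {p13}.

6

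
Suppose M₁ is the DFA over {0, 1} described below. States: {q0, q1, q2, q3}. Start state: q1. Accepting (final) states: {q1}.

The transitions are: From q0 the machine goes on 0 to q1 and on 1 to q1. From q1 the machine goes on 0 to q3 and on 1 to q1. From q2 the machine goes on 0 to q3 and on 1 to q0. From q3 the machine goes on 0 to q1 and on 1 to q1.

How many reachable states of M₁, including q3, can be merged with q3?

First remove the unreachable states {q0,q2}; 2 states remain.
Initial partition by acceptance: {q1} | {q3}.
Stable partition: {q1} | {q3} — 2 equivalence classes.
The equivalence class containing q3 is {q3}, of size 1.

1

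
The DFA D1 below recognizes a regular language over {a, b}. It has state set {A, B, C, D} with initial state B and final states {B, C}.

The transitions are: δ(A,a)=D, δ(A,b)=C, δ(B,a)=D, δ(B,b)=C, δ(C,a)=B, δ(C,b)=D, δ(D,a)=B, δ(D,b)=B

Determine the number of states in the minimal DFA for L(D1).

States {A} cannot be reached from the start state, so discard them.
Initial partition by acceptance: {B,C} | {D}.
Refine {B,C} on symbol a: members go to different blocks, giving {B} and {C}.
The partition is now stable with 3 blocks: {B} | {D} | {C}.

3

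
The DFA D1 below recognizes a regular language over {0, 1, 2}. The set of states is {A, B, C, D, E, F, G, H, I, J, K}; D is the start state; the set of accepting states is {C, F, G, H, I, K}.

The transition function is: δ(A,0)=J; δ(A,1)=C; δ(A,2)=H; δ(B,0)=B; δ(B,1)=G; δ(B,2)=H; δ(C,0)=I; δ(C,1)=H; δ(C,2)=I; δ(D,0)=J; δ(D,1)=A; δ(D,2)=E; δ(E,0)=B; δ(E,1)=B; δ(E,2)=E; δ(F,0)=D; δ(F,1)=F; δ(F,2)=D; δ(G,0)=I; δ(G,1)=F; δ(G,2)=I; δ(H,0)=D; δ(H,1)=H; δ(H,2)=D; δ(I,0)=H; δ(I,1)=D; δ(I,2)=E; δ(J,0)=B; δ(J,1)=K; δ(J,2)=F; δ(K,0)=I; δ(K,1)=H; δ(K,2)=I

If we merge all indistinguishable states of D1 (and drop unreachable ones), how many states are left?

Start with accepting vs non-accepting: {C,F,G,H,I,K} | {A,B,D,E,J}.
Refine {C,F,G,H,I,K} on symbol 0: members go to different blocks, giving {C,G,I,K} and {F,H}.
On input 0, block {C,G,I,K} splits into {C,G,K} and {I}.
Split {A,B,D,E,J} by δ(·,1) → {A,B,J} and {D,E}.
No further refinement is possible. Final partition (5 blocks): {C,G,K} | {A,B,J} | {F,H} | {I} | {D,E}.

5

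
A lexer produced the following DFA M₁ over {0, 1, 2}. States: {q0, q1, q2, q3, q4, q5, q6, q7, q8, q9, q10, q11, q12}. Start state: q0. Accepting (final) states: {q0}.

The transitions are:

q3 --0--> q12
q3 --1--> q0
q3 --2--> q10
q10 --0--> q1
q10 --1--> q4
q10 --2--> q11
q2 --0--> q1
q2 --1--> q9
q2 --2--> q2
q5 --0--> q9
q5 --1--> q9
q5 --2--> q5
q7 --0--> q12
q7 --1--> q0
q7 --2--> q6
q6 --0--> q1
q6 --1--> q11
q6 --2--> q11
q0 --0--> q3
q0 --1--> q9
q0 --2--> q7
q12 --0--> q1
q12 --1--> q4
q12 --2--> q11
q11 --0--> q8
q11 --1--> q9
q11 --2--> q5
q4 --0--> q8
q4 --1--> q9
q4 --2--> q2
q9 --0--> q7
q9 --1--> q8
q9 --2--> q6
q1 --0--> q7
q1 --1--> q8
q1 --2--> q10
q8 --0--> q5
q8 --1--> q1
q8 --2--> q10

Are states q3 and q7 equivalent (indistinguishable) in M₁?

Yes

Start with accepting vs non-accepting: {q0} | {q1,q2,q3,q4,q5,q6,q7,q8,q9,q10,q11,q12}.
Refine {q1,q2,q3,q4,q5,q6,q7,q8,q9,q10,q11,q12} on symbol 1: members go to different blocks, giving {q1,q2,q4,q5,q6,q8,q9,q10,q11,q12} and {q3,q7}.
Split {q1,q2,q4,q5,q6,q8,q9,q10,q11,q12} by δ(·,0) → {q2,q4,q5,q6,q8,q10,q11,q12} and {q1,q9}.
Split {q2,q4,q5,q6,q8,q10,q11,q12} by δ(·,0) → {q2,q5,q6,q10,q12} and {q4,q8,q11}.
On input 1, block {q2,q5,q6,q10,q12} splits into {q6,q10,q12} and {q2,q5}.
Split {q4,q8,q11} by δ(·,0) → {q4,q11} and {q8}.
The partition is now stable with 7 blocks: {q0} | {q6,q10,q12} | {q3,q7} | {q1,q9} | {q4,q11} | {q2,q5} | {q8}.
q3 and q7 lie in the same block of the stable partition, so they are equivalent — no string distinguishes them.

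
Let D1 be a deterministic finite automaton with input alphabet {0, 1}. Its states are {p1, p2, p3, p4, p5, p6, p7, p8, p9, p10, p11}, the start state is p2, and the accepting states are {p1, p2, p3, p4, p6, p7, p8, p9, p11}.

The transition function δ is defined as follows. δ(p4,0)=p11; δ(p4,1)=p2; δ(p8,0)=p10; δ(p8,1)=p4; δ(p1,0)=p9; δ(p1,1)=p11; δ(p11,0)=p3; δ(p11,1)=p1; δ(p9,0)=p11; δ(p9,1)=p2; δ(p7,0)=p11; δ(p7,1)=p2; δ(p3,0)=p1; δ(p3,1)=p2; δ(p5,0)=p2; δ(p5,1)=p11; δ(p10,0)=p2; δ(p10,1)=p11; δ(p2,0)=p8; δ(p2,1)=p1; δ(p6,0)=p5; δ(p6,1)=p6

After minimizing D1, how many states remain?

5

Reachable states from the start: {p1,p2,p3,p4,p8,p9,p10,p11}. Unreachable: {p5,p6,p7} — drop them.
P0 = {p1,p2,p3,p4,p8,p9,p11} | {p10}.
Refine {p1,p2,p3,p4,p8,p9,p11} on symbol 0: members go to different blocks, giving {p1,p2,p3,p4,p9,p11} and {p8}.
Split {p1,p2,p3,p4,p9,p11} by δ(·,0) → {p1,p3,p4,p9,p11} and {p2}.
On input 1, block {p1,p3,p4,p9,p11} splits into {p3,p4,p9} and {p1,p11}.
No further refinement is possible. Final partition (5 blocks): {p3,p4,p9} | {p10} | {p8} | {p2} | {p1,p11}.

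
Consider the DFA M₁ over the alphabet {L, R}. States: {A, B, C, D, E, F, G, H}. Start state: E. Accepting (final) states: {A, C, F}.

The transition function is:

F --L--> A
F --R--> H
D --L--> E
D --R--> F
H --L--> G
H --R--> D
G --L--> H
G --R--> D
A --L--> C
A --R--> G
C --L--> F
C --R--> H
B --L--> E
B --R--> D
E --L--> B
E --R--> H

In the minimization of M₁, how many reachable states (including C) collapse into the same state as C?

3

Start with accepting vs non-accepting: {A,C,F} | {B,D,E,G,H}.
On input R, block {B,D,E,G,H} splits into {B,E,G,H} and {D}.
Split {B,E,G,H} by δ(·,R) → {B,G,H} and {E}.
On input L, block {B,G,H} splits into {G,H} and {B}.
Stable partition: {A,C,F} | {G,H} | {D} | {E} | {B} — 5 equivalence classes.
State C belongs to the block {A,C,F}, which has 3 states.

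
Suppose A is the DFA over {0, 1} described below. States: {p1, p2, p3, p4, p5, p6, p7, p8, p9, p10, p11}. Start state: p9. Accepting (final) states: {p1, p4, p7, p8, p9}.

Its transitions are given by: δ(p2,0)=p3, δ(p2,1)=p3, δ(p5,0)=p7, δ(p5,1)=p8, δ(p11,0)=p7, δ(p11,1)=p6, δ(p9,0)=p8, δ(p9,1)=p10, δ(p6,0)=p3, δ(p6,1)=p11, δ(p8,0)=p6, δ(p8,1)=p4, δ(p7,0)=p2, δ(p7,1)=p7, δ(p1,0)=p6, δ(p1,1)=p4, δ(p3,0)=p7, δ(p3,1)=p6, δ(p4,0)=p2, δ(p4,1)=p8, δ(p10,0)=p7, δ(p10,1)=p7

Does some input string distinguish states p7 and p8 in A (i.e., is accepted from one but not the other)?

No

Reachable states from the start: {p2,p3,p4,p6,p7,p8,p9,p10,p11}. Unreachable: {p1,p5} — drop them.
Start with accepting vs non-accepting: {p4,p7,p8,p9} | {p2,p3,p6,p10,p11}.
On input 0, block {p4,p7,p8,p9} splits into {p4,p7,p8} and {p9}.
Split {p2,p3,p6,p10,p11} by δ(·,0) → {p3,p10,p11} and {p2,p6}.
On input 1, block {p3,p10,p11} splits into {p3,p11} and {p10}.
Stable partition: {p4,p7,p8} | {p3,p11} | {p9} | {p2,p6} | {p10} — 5 equivalence classes.
p7 and p8 lie in the same block of the stable partition, so they are equivalent — no string distinguishes them.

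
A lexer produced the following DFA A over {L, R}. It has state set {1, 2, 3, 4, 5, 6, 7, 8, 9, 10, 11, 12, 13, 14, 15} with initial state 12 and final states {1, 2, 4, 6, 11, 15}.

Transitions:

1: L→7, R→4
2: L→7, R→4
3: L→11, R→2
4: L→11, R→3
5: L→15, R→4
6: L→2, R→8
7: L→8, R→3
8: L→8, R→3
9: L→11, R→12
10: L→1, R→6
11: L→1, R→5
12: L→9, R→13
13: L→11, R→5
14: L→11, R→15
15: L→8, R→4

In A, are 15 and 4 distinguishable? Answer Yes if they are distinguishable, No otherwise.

Reachable states from the start: {1,2,3,4,5,7,8,9,11,12,13,15}. Unreachable: {6,10,14} — drop them.
Initial partition by acceptance: {1,2,4,11,15} | {3,5,7,8,9,12,13}.
Split {1,2,4,11,15} by δ(·,L) → {1,2,15} and {4,11}.
On input L, block {3,5,7,8,9,12,13} splits into {3,9,13} and {7,8,12} and {5}.
On input R, block {3,9,13} splits into {3} and {9} and {13}.
Split {4,11} by δ(·,L) → {4} and {11}.
Split {7,8,12} by δ(·,L) → {7,8} and {12}.
No further refinement is possible. Final partition (9 blocks): {1,2,15} | {3} | {4} | {7,8} | {5} | {9} | {13} | {11} | {12}.
15 and 4 end up in different blocks, so they are distinguishable. For instance, the string 'L' is accepted from only 4.

Yes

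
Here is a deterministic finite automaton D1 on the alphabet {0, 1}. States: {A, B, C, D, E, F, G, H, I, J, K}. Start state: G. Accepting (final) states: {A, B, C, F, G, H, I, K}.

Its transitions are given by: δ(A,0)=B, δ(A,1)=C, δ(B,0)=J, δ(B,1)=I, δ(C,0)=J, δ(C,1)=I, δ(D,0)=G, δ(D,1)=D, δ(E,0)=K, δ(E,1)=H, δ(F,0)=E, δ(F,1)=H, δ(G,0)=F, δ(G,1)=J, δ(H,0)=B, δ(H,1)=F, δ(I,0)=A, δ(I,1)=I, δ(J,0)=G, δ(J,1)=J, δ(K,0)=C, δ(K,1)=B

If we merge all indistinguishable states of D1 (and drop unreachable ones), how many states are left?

States {D} cannot be reached from the start state, so discard them.
Initial partition by acceptance: {A,B,C,F,G,H,I,K} | {E,J}.
Refine {A,B,C,F,G,H,I,K} on symbol 0: members go to different blocks, giving {A,G,H,I,K} and {B,C,F}.
Refine {A,G,H,I,K} on symbol 0: members go to different blocks, giving {A,G,H,K} and {I}.
Split {A,G,H,K} by δ(·,1) → {A,H,K} and {G}.
On input 0, block {E,J} splits into {E} and {J}.
Split {B,C,F} by δ(·,0) → {B,C} and {F}.
Split {A,H,K} by δ(·,1) → {A,K} and {H}.
No further refinement is possible. Final partition (8 blocks): {A,K} | {E} | {B,C} | {I} | {G} | {J} | {F} | {H}.

8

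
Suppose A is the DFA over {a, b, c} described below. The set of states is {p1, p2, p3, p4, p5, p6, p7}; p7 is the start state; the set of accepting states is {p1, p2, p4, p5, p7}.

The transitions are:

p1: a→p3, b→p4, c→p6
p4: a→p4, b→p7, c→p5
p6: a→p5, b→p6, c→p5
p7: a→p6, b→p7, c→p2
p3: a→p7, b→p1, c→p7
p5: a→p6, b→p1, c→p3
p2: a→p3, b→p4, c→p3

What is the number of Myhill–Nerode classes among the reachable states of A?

7

Every state is reachable, so we keep all 7.
P0 = {p1,p2,p4,p5,p7} | {p3,p6}.
Refine {p1,p2,p4,p5,p7} on symbol a: members go to different blocks, giving {p1,p2,p5,p7} and {p4}.
On input b, block {p1,p2,p5,p7} splits into {p1,p2} and {p5,p7}.
Refine {p3,p6} on symbol b: members go to different blocks, giving {p3} and {p6}.
On input c, block {p1,p2} splits into {p1} and {p2}.
On input b, block {p5,p7} splits into {p5} and {p7}.
Stable partition: {p1} | {p3} | {p4} | {p5} | {p6} | {p2} | {p7} — 7 equivalence classes.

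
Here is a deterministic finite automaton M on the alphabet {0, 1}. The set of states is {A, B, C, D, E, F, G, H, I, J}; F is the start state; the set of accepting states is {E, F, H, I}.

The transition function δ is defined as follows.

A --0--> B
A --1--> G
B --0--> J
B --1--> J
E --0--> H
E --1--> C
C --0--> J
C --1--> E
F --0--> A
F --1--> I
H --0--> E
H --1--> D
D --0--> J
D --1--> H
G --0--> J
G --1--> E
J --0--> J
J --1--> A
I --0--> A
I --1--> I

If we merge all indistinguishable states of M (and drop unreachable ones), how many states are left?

6

Start with accepting vs non-accepting: {E,F,H,I} | {A,B,C,D,G,J}.
Refine {E,F,H,I} on symbol 0: members go to different blocks, giving {E,H} and {F,I}.
On input 1, block {A,B,C,D,G,J} splits into {A,B,J} and {C,D,G}.
Split {A,B,J} by δ(·,1) → {B,J} and {A}.
On input 1, block {B,J} splits into {B} and {J}.
Stable partition: {E,H} | {B} | {F,I} | {C,D,G} | {A} | {J} — 6 equivalence classes.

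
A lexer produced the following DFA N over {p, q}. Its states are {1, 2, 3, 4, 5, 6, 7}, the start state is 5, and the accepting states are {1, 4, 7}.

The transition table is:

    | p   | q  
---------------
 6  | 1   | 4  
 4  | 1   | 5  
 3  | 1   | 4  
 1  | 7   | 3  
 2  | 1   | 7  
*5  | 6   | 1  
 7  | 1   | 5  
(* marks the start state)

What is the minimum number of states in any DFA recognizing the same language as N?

4

First remove the unreachable states {2}; 6 states remain.
P0 = {1,4,7} | {3,5,6}.
On input p, block {3,5,6} splits into {3,6} and {5}.
Refine {1,4,7} on symbol q: members go to different blocks, giving {4,7} and {1}.
Stable partition: {4,7} | {3,6} | {5} | {1} — 4 equivalence classes.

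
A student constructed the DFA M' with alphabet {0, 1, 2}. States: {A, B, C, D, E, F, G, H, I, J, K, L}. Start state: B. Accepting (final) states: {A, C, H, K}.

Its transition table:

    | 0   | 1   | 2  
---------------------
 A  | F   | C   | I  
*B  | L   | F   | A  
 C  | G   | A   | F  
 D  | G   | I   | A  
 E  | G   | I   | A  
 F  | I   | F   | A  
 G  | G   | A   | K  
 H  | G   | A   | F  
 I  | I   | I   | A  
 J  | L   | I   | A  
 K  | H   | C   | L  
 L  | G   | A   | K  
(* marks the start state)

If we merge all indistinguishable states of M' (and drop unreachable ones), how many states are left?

6

States {D,E,J} cannot be reached from the start state, so discard them.
Start with accepting vs non-accepting: {A,C,H,K} | {B,F,G,I,L}.
Split {A,C,H,K} by δ(·,0) → {A,C,H} and {K}.
Refine {B,F,G,I,L} on symbol 1: members go to different blocks, giving {B,F,I} and {G,L}.
Split {A,C,H} by δ(·,0) → {C,H} and {A}.
On input 0, block {B,F,I} splits into {F,I} and {B}.
Stable partition: {C,H} | {F,I} | {K} | {G,L} | {A} | {B} — 6 equivalence classes.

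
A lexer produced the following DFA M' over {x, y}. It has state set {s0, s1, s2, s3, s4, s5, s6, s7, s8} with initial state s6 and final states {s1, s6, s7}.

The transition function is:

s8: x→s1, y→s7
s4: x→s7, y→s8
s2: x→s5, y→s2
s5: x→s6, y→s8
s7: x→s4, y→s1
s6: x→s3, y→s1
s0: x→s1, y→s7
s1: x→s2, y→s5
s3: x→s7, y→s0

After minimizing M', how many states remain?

5

Initial partition by acceptance: {s1,s6,s7} | {s0,s2,s3,s4,s5,s8}.
Split {s1,s6,s7} by δ(·,y) → {s6,s7} and {s1}.
Split {s0,s2,s3,s4,s5,s8} by δ(·,x) → {s3,s4,s5} and {s0,s8} and {s2}.
No further refinement is possible. Final partition (5 blocks): {s6,s7} | {s3,s4,s5} | {s1} | {s0,s8} | {s2}.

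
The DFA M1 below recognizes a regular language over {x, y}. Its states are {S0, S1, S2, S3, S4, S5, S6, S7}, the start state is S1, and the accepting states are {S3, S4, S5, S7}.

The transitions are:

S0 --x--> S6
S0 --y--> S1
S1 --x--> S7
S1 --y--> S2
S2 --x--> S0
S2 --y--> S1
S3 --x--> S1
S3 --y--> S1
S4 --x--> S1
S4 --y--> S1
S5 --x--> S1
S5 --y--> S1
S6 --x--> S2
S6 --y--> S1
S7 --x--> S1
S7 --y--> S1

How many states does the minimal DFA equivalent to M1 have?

3

Reachable states from the start: {S0,S1,S2,S6,S7}. Unreachable: {S3,S4,S5} — drop them.
Initial partition by acceptance: {S7} | {S0,S1,S2,S6}.
Split {S0,S1,S2,S6} by δ(·,x) → {S0,S2,S6} and {S1}.
Stable partition: {S7} | {S0,S2,S6} | {S1} — 3 equivalence classes.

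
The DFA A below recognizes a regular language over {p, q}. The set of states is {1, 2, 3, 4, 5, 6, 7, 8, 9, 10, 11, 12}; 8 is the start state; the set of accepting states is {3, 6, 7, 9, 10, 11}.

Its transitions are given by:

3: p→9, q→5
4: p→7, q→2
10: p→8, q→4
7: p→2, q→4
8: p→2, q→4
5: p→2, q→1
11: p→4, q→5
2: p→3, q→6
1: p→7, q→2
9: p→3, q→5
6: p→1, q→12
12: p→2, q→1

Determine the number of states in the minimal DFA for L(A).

6

States {10,11} cannot be reached from the start state, so discard them.
Start with accepting vs non-accepting: {3,6,7,9} | {1,2,4,5,8,12}.
Split {3,6,7,9} by δ(·,p) → {3,9} and {6,7}.
Refine {1,2,4,5,8,12} on symbol p: members go to different blocks, giving {5,8,12} and {1,4} and {2}.
Refine {6,7} on symbol p: members go to different blocks, giving {6} and {7}.
The partition is now stable with 6 blocks: {3,9} | {5,8,12} | {6} | {1,4} | {2} | {7}.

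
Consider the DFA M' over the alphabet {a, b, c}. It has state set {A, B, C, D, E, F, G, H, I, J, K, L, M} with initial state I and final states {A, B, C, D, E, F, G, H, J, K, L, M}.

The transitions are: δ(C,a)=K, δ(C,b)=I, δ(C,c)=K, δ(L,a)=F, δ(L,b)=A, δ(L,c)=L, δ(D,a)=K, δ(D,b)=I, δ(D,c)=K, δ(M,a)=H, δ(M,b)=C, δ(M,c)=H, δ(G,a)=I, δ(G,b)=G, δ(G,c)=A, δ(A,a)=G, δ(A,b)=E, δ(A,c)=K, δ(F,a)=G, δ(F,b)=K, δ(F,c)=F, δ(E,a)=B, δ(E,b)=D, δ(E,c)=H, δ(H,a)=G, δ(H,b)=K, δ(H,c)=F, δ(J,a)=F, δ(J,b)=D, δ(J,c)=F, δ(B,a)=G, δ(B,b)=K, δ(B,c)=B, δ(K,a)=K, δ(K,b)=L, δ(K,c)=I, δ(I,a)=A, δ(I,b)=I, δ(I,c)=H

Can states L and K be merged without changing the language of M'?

No

First remove the unreachable states {C,J,M}; 10 states remain.
Start with accepting vs non-accepting: {A,B,D,E,F,G,H,K,L} | {I}.
Refine {A,B,D,E,F,G,H,K,L} on symbol a: members go to different blocks, giving {A,B,D,E,F,H,K,L} and {G}.
Split {A,B,D,E,F,H,K,L} by δ(·,a) → {A,B,F,H} and {D,E,K,L}.
Split {A,B,F,H} by δ(·,c) → {B,F,H} and {A}.
Refine {D,E,K,L} on symbol a: members go to different blocks, giving {D,K} and {E,L}.
On input b, block {D,K} splits into {D} and {K}.
Refine {E,L} on symbol b: members go to different blocks, giving {E} and {L}.
No further refinement is possible. Final partition (8 blocks): {B,F,H} | {I} | {G} | {D} | {A} | {E} | {K} | {L}.
L and K end up in different blocks, so they are distinguishable. For instance, the string 'c' is accepted from only L.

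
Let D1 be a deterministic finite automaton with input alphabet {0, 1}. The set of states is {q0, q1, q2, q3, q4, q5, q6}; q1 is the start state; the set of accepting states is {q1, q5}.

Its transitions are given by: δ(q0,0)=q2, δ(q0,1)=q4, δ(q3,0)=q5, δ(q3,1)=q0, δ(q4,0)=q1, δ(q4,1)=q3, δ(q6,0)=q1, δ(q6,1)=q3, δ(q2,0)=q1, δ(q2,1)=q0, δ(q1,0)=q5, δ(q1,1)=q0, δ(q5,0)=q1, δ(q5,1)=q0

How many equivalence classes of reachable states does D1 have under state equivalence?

First remove the unreachable states {q6}; 6 states remain.
Initial partition by acceptance: {q1,q5} | {q0,q2,q3,q4}.
Refine {q0,q2,q3,q4} on symbol 0: members go to different blocks, giving {q2,q3,q4} and {q0}.
Split {q2,q3,q4} by δ(·,1) → {q2,q3} and {q4}.
Stable partition: {q1,q5} | {q2,q3} | {q0} | {q4} — 4 equivalence classes.

4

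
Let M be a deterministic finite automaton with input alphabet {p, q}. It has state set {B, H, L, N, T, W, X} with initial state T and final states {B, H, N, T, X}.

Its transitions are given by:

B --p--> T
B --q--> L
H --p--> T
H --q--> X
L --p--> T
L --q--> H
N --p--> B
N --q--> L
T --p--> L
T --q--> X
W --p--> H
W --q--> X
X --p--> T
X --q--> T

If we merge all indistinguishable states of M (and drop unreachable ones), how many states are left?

Reachable states from the start: {H,L,T,X}. Unreachable: {B,N,W} — drop them.
P0 = {H,T,X} | {L}.
Refine {H,T,X} on symbol p: members go to different blocks, giving {H,X} and {T}.
On input q, block {H,X} splits into {H} and {X}.
The partition is now stable with 4 blocks: {H} | {L} | {T} | {X}.

4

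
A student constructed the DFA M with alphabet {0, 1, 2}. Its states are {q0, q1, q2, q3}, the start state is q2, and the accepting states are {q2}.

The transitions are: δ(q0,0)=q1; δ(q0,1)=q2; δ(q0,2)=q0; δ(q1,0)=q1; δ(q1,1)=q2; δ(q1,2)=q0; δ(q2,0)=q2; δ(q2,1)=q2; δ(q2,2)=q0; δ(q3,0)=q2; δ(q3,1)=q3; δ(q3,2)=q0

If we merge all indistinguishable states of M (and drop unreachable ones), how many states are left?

States {q3} cannot be reached from the start state, so discard them.
Initial partition by acceptance: {q2} | {q0,q1}.
The partition is now stable with 2 blocks: {q2} | {q0,q1}.

2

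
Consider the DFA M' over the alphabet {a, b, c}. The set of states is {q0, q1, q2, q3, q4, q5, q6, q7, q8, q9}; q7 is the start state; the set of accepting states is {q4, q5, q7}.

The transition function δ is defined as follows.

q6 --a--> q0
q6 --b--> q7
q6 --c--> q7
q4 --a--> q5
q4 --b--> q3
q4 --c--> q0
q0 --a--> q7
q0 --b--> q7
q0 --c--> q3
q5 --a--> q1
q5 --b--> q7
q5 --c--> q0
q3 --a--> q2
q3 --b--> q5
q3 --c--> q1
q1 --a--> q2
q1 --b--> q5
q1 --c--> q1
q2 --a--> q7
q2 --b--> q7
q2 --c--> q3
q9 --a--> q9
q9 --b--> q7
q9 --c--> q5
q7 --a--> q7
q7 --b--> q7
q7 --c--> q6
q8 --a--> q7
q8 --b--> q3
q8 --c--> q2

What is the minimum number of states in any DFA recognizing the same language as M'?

5

First remove the unreachable states {q4,q8,q9}; 7 states remain.
Start with accepting vs non-accepting: {q5,q7} | {q0,q1,q2,q3,q6}.
Refine {q5,q7} on symbol a: members go to different blocks, giving {q5} and {q7}.
Split {q0,q1,q2,q3,q6} by δ(·,a) → {q1,q3,q6} and {q0,q2}.
Split {q1,q3,q6} by δ(·,b) → {q1,q3} and {q6}.
Stable partition: {q5} | {q1,q3} | {q7} | {q0,q2} | {q6} — 5 equivalence classes.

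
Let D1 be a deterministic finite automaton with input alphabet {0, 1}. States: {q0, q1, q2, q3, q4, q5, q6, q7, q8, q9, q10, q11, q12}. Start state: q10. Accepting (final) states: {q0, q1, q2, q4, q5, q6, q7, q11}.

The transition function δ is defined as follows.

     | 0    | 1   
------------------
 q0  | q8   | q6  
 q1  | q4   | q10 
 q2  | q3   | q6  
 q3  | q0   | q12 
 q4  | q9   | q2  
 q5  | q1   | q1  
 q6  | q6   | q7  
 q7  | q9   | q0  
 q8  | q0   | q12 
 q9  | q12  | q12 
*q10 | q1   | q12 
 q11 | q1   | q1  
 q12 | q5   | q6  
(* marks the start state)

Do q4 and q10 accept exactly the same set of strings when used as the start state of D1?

No

Reachable states from the start: {q0,q1,q2,q3,q4,q5,q6,q7,q8,q9,q10,q12}. Unreachable: {q11} — drop them.
P0 = {q0,q1,q2,q4,q5,q6,q7} | {q3,q8,q9,q10,q12}.
Split {q0,q1,q2,q4,q5,q6,q7} by δ(·,0) → {q0,q2,q4,q7} and {q1,q5,q6}.
On input 1, block {q0,q2,q4,q7} splits into {q0,q2} and {q4,q7}.
Refine {q3,q8,q9,q10,q12} on symbol 0: members go to different blocks, giving {q3,q8} and {q10,q12} and {q9}.
On input 0, block {q1,q5,q6} splits into {q5,q6} and {q1}.
Split {q5,q6} by δ(·,0) → {q5} and {q6}.
On input 0, block {q10,q12} splits into {q10} and {q12}.
No further refinement is possible. Final partition (9 blocks): {q0,q2} | {q3,q8} | {q5} | {q4,q7} | {q10} | {q9} | {q1} | {q6} | {q12}.
q4 and q10 end up in different blocks, so they are distinguishable. For instance, the string 'ε' is accepted from only q4.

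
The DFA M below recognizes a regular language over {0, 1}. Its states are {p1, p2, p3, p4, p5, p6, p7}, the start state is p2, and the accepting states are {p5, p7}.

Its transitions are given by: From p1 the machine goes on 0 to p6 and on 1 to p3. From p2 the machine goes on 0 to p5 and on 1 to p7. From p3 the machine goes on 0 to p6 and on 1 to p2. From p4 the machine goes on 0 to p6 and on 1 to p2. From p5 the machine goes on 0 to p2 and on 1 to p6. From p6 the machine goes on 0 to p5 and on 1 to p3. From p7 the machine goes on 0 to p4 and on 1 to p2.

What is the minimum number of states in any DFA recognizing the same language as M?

5

Reachable states from the start: {p2,p3,p4,p5,p6,p7}. Unreachable: {p1} — drop them.
P0 = {p5,p7} | {p2,p3,p4,p6}.
On input 0, block {p2,p3,p4,p6} splits into {p2,p6} and {p3,p4}.
Refine {p5,p7} on symbol 0: members go to different blocks, giving {p5} and {p7}.
Split {p2,p6} by δ(·,1) → {p2} and {p6}.
The partition is now stable with 5 blocks: {p5} | {p2} | {p3,p4} | {p7} | {p6}.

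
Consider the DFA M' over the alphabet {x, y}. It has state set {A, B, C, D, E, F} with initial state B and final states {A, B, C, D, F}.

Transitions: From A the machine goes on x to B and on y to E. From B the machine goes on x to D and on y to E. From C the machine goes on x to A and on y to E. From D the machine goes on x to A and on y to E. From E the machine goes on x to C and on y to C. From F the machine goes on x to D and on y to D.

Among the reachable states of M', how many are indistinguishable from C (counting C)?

Reachable states from the start: {A,B,C,D,E}. Unreachable: {F} — drop them.
Initial partition by acceptance: {A,B,C,D} | {E}.
The partition is now stable with 2 blocks: {A,B,C,D} | {E}.
The equivalence class containing C is {A,B,C,D}, of size 4.

4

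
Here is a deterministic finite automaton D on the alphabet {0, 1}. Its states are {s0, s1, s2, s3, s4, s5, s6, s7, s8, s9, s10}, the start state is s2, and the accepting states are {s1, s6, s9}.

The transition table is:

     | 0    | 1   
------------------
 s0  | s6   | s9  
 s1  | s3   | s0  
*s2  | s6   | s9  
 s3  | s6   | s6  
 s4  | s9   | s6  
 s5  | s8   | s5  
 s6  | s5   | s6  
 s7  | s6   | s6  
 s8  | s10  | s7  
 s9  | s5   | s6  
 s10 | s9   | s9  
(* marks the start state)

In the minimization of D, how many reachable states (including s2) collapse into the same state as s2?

3

States {s0,s1,s3,s4} cannot be reached from the start state, so discard them.
Initial partition by acceptance: {s6,s9} | {s2,s5,s7,s8,s10}.
Split {s2,s5,s7,s8,s10} by δ(·,0) → {s2,s7,s10} and {s5,s8}.
On input 0, block {s5,s8} splits into {s5} and {s8}.
No further refinement is possible. Final partition (4 blocks): {s6,s9} | {s2,s7,s10} | {s5} | {s8}.
The equivalence class containing s2 is {s2,s7,s10}, of size 3.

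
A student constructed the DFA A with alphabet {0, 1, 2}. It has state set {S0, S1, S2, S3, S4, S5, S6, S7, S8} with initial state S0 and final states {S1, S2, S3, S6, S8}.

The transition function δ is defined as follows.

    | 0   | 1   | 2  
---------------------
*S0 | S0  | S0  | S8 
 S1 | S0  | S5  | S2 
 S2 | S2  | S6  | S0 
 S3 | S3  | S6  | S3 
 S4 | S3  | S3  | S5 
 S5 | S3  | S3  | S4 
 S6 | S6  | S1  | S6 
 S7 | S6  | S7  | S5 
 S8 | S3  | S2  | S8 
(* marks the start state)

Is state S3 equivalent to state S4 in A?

No

States {S7} cannot be reached from the start state, so discard them.
Initial partition by acceptance: {S1,S2,S3,S6,S8} | {S0,S4,S5}.
Refine {S1,S2,S3,S6,S8} on symbol 0: members go to different blocks, giving {S2,S3,S6,S8} and {S1}.
Split {S2,S3,S6,S8} by δ(·,1) → {S2,S3,S8} and {S6}.
On input 1, block {S2,S3,S8} splits into {S2,S3} and {S8}.
On input 2, block {S2,S3} splits into {S2} and {S3}.
On input 0, block {S0,S4,S5} splits into {S4,S5} and {S0}.
The partition is now stable with 7 blocks: {S2} | {S4,S5} | {S1} | {S6} | {S8} | {S3} | {S0}.
S3 and S4 end up in different blocks, so they are distinguishable. For instance, the string 'ε' is accepted from only S3.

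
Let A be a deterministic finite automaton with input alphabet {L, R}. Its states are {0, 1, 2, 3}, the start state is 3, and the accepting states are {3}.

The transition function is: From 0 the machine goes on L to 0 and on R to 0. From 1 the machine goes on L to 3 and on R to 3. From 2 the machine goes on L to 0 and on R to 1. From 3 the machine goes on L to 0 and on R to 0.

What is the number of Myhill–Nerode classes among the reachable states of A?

States {1,2} cannot be reached from the start state, so discard them.
Initial partition by acceptance: {3} | {0}.
No further refinement is possible. Final partition (2 blocks): {3} | {0}.

2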